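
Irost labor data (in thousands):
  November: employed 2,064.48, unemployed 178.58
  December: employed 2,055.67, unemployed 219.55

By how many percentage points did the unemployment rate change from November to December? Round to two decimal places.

November: labor force = 2,064.48 + 178.58 = 2,243.06; u = 178.58/2,243.06 = 7.96%.
December: labor force = 2,055.67 + 219.55 = 2,275.22; u = 219.55/2,275.22 = 9.65%.
Change = 9.65% − 7.96% = +1.69 pp.

The unemployment rate changed by +1.69 percentage points.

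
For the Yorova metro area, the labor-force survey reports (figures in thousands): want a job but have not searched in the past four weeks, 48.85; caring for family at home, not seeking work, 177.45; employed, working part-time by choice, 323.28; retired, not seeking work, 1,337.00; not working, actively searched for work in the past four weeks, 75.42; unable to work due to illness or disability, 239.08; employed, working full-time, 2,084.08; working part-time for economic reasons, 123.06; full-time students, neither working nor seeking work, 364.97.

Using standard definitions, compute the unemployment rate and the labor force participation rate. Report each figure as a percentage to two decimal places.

Employed = 323.28 + 2,084.08 + 123.06 = 2,530.42 thousand (anyone who worked, including part-time for economic reasons, counts as employed).
Unemployed = 75.42 thousand.
Labor force = 2,530.42 + 75.42 = 2,605.84 thousand.
Not in labor force = 48.85 + 177.45 + 1,337.00 + 239.08 + 364.97 = 2,167.35 thousand (those not working and not actively searching are outside the labor force — including those who want a job but have given up searching).
Civilian working-age population = 2,605.84 + 2,167.35 = 4,773.19 thousand.
Unemployment rate = 75.42 / 2,605.84 = 2.89%.
Labor force participation rate = 2,605.84 / 4,773.19 = 54.59%.

Unemployment rate ≈ 2.89%; labor force participation rate ≈ 54.59%.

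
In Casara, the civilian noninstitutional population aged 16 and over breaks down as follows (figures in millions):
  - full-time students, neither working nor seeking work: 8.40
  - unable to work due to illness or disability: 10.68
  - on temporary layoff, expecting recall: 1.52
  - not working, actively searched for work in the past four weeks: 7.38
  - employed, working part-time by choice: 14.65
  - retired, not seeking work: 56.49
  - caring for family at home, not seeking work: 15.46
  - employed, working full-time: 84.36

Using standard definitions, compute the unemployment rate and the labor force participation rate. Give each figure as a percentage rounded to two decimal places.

Unemployment rate ≈ 8.25%; labor force participation rate ≈ 54.24%.

Employed = 14.65 + 84.36 = 99.01 million.
Unemployed = 1.52 + 7.38 = 8.90 million (jobless and actively searching, or on temporary layoff).
Labor force = 99.01 + 8.90 = 107.91 million.
Not in labor force = 8.40 + 10.68 + 56.49 + 15.46 = 91.03 million (those not working and not actively searching are outside the labor force).
Civilian working-age population = 107.91 + 91.03 = 198.94 million.
Unemployment rate = 8.90 / 107.91 = 8.25%.
Labor force participation rate = 107.91 / 198.94 = 54.24%.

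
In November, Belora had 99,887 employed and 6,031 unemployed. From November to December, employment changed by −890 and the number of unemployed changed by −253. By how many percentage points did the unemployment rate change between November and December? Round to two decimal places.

The unemployment rate changed by −0.18 percentage points.

November: labor force = 99,887 + 6,031 = 105,918; u = 6,031/105,918 = 5.69%.
December: labor force = 98,997 + 5,778 = 104,775; u = 5,778/104,775 = 5.51%.
Change = 5.51% − 5.69% = −0.18 pp.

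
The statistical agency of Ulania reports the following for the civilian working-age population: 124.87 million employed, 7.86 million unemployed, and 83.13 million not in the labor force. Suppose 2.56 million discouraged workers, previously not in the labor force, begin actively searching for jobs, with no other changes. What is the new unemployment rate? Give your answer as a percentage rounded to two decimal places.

Initially, labor force = 124.87 + 7.86 = 132.73 million, so u = 7.86/132.73 = 5.92%.
After the change, unemployed and labor force both rise by 2.56 → E = 124.87, U = 10.42, labor force = 135.29 million.
New unemployment rate = 10.42 / 135.29 = 7.70%.

New unemployment rate ≈ 7.70%.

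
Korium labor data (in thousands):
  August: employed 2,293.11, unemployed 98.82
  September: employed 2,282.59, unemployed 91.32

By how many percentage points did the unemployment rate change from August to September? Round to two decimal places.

The unemployment rate changed by −0.28 percentage points.

August: labor force = 2,293.11 + 98.82 = 2,391.93; u = 98.82/2,391.93 = 4.13%.
September: labor force = 2,282.59 + 91.32 = 2,373.91; u = 91.32/2,373.91 = 3.85%.
Change = 3.85% − 4.13% = −0.28 pp.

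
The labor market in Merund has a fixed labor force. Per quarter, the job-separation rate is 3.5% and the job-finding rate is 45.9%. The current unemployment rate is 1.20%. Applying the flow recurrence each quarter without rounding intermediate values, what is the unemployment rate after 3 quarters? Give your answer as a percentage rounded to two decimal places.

Unemployment rate after three quarters ≈ 6.32%.

With a fixed labor force, u_{t+1} = u_t + s·(1−u_t) − f·u_t = u_t·(1−s−f) + s.
Here 1−s−f = 0.506 and s = 0.035.
u_1 = 0.012000 × 0.506 + 0.035 = 0.041072.
u_2 = 0.041072 × 0.506 + 0.035 = 0.055782.
u_3 = 0.055782 × 0.506 + 0.035 = 0.063226.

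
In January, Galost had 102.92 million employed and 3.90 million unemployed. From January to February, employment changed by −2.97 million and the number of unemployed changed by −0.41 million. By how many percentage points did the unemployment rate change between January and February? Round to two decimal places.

January: labor force = 102.92 + 3.90 = 106.82; u = 3.90/106.82 = 3.65%.
February: labor force = 99.95 + 3.49 = 103.44; u = 3.49/103.44 = 3.37%.
Change = 3.37% − 3.65% = −0.28 pp.

The unemployment rate changed by −0.28 percentage points.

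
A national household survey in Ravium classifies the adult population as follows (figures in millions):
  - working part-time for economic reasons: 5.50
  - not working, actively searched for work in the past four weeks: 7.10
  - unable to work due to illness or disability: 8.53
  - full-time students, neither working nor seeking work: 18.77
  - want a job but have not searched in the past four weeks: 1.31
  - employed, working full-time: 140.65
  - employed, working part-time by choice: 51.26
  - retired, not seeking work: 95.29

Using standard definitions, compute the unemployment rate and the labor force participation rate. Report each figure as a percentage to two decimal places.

Employed = 5.50 + 140.65 + 51.26 = 197.41 million (anyone who worked, including part-time for economic reasons, counts as employed).
Unemployed = 7.10 million.
Labor force = 197.41 + 7.10 = 204.51 million.
Not in labor force = 8.53 + 18.77 + 1.31 + 95.29 = 123.90 million (those not working and not actively searching are outside the labor force — including those who want a job but have given up searching).
Civilian working-age population = 204.51 + 123.90 = 328.41 million.
Unemployment rate = 7.10 / 204.51 = 3.47%.
Labor force participation rate = 204.51 / 328.41 = 62.27%.

Unemployment rate ≈ 3.47%; labor force participation rate ≈ 62.27%.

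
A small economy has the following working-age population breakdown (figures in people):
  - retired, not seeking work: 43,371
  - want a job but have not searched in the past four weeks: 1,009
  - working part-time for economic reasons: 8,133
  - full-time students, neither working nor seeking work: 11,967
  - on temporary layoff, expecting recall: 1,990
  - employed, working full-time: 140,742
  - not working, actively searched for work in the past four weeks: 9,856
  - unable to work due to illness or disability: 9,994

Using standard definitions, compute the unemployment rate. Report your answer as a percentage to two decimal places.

Unemployment rate ≈ 7.37%.

Employed = 8,133 + 140,742 = 148,875 (anyone who worked, including part-time for economic reasons, counts as employed).
Unemployed = 1,990 + 9,856 = 11,846 (jobless and actively searching, or on temporary layoff).
Labor force = 148,875 + 11,846 = 160,721.
Unemployment rate = 11,846 / 160,721 = 7.37%.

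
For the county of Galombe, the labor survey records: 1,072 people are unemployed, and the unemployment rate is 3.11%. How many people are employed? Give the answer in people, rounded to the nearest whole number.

Labor force = U / u = 1,072 / 0.0311 ≈ 34,469.
Employed = labor force − unemployed = 34,469 − 1,072 = 33,397.

About 33,397 are employed.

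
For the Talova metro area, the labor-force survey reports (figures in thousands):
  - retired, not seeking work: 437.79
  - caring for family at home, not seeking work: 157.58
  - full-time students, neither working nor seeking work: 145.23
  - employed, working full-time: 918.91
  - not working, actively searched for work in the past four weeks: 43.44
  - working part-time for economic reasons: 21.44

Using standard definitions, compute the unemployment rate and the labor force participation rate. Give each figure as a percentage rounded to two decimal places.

Unemployment rate ≈ 4.42%; labor force participation rate ≈ 57.05%.

Employed = 918.91 + 21.44 = 940.35 thousand (anyone who worked, including part-time for economic reasons, counts as employed).
Unemployed = 43.44 thousand.
Labor force = 940.35 + 43.44 = 983.79 thousand.
Not in labor force = 437.79 + 157.58 + 145.23 = 740.60 thousand (those not working and not actively searching are outside the labor force).
Civilian working-age population = 983.79 + 740.60 = 1,724.39 thousand.
Unemployment rate = 43.44 / 983.79 = 4.42%.
Labor force participation rate = 983.79 / 1,724.39 = 57.05%.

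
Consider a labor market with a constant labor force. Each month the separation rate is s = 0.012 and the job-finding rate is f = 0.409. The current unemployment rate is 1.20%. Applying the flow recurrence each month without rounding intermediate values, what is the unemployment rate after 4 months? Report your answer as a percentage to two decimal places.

Unemployment rate after four months ≈ 2.66%.

With a fixed labor force, u_{t+1} = u_t + s·(1−u_t) − f·u_t = u_t·(1−s−f) + s.
Here 1−s−f = 0.579 and s = 0.012.
u_1 = 0.012000 × 0.579 + 0.012 = 0.018948.
u_2 = 0.018948 × 0.579 + 0.012 = 0.022971.
u_3 = 0.022971 × 0.579 + 0.012 = 0.025300.
u_4 = 0.025300 × 0.579 + 0.012 = 0.026649.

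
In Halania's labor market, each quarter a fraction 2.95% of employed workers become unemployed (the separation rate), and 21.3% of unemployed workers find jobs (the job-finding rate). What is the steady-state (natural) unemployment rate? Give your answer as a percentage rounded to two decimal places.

Steady-state unemployment rate ≈ 12.16%.

At steady state the flows balance: s·E = f·U, so U/(E+U) = s/(s+f).
u* = 2.95 / (2.95 + 21.3) = 2.95 / 24.25 = 12.16%.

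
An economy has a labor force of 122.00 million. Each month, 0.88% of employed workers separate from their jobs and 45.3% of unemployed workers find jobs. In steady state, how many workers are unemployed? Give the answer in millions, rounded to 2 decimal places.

About 2.32 million are unemployed in steady state.

Steady-state unemployment rate u* = s/(s+f) = 0.88/(0.88+45.3) = 0.019056.
Unemployed = u* × labor force = 0.019056 × 122.00 ≈ 2.32 million.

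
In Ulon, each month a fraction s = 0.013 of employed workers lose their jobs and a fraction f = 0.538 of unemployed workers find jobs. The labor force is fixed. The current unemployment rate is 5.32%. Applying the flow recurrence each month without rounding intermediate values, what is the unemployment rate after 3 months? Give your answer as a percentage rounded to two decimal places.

Unemployment rate after three months ≈ 2.63%.

With a fixed labor force, u_{t+1} = u_t + s·(1−u_t) − f·u_t = u_t·(1−s−f) + s.
Here 1−s−f = 0.449 and s = 0.013.
u_1 = 0.053200 × 0.449 + 0.013 = 0.036887.
u_2 = 0.036887 × 0.449 + 0.013 = 0.029562.
u_3 = 0.029562 × 0.449 + 0.013 = 0.026273.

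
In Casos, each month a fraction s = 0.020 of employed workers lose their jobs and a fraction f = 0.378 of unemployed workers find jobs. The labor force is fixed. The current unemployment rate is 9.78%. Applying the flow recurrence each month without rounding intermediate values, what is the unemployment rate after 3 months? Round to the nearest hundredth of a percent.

With a fixed labor force, u_{t+1} = u_t + s·(1−u_t) − f·u_t = u_t·(1−s−f) + s.
Here 1−s−f = 0.602 and s = 0.020.
u_1 = 0.097800 × 0.602 + 0.020 = 0.078876.
u_2 = 0.078876 × 0.602 + 0.020 = 0.067483.
u_3 = 0.067483 × 0.602 + 0.020 = 0.060625.

Unemployment rate after three months ≈ 6.06%.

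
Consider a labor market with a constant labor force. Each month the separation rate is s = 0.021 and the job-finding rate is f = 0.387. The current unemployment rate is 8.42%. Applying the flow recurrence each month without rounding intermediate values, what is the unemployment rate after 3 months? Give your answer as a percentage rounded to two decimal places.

With a fixed labor force, u_{t+1} = u_t + s·(1−u_t) − f·u_t = u_t·(1−s−f) + s.
Here 1−s−f = 0.592 and s = 0.021.
u_1 = 0.084200 × 0.592 + 0.021 = 0.070846.
u_2 = 0.070846 × 0.592 + 0.021 = 0.062941.
u_3 = 0.062941 × 0.592 + 0.021 = 0.058261.

Unemployment rate after three months ≈ 5.83%.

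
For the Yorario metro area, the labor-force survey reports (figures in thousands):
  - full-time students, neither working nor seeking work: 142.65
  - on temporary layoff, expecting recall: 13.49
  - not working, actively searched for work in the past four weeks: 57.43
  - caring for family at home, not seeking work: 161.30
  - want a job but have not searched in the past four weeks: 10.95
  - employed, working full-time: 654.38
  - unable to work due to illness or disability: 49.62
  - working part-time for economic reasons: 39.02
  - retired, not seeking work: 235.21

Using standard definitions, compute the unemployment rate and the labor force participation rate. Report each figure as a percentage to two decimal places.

Employed = 654.38 + 39.02 = 693.40 thousand (anyone who worked, including part-time for economic reasons, counts as employed).
Unemployed = 13.49 + 57.43 = 70.92 thousand (jobless and actively searching, or on temporary layoff).
Labor force = 693.40 + 70.92 = 764.32 thousand.
Not in labor force = 142.65 + 161.30 + 10.95 + 49.62 + 235.21 = 599.73 thousand (those not working and not actively searching are outside the labor force — including those who want a job but have given up searching).
Civilian working-age population = 764.32 + 599.73 = 1,364.05 thousand.
Unemployment rate = 70.92 / 764.32 = 9.28%.
Labor force participation rate = 764.32 / 1,364.05 = 56.03%.

Unemployment rate ≈ 9.28%; labor force participation rate ≈ 56.03%.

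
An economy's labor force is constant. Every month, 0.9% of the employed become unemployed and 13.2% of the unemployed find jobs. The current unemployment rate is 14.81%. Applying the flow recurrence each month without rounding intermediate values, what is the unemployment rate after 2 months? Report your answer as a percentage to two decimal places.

Unemployment rate after two months ≈ 12.60%.

With a fixed labor force, u_{t+1} = u_t + s·(1−u_t) − f·u_t = u_t·(1−s−f) + s.
Here 1−s−f = 0.859 and s = 0.009.
u_1 = 0.148100 × 0.859 + 0.009 = 0.136218.
u_2 = 0.136218 × 0.859 + 0.009 = 0.126011.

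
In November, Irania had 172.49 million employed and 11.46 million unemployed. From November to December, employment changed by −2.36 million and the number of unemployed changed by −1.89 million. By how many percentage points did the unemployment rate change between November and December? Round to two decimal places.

The unemployment rate changed by −0.90 percentage points.

November: labor force = 172.49 + 11.46 = 183.95; u = 11.46/183.95 = 6.23%.
December: labor force = 170.13 + 9.57 = 179.70; u = 9.57/179.70 = 5.33%.
Change = 5.33% − 6.23% = −0.90 pp.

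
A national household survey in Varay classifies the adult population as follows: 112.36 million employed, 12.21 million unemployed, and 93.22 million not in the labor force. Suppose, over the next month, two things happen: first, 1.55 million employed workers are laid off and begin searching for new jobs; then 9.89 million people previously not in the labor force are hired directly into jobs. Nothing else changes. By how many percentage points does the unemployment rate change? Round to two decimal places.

Initially, labor force = 112.36 + 12.21 = 124.57 million, so u = 12.21/124.57 = 9.80%.
After the first change, employed falls and unemployed rises by 1.55; labor force unchanged → E = 110.81, U = 13.76, labor force = 124.57 million.
After the second change, employed and labor force both rise by 9.89; unemployed unchanged → E = 120.70, U = 13.76, labor force = 134.46 million.
New unemployment rate = 13.76 / 134.46 = 10.23%.
Change = 10.23% − 9.80% = +0.43 percentage points.

The unemployment rate changes by +0.43 percentage points.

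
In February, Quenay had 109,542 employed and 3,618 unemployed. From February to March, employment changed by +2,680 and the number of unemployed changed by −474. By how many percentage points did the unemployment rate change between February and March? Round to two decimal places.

The unemployment rate changed by −0.47 percentage points.

February: labor force = 109,542 + 3,618 = 113,160; u = 3,618/113,160 = 3.20%.
March: labor force = 112,222 + 3,144 = 115,366; u = 3,144/115,366 = 2.73%.
Change = 2.73% − 3.20% = −0.47 pp.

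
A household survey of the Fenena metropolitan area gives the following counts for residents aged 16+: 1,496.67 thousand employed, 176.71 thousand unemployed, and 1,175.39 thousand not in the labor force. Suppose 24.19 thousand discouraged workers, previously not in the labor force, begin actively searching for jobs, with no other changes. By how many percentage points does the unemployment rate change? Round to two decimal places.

The unemployment rate changes by +1.27 percentage points.

Initially, labor force = 1,496.67 + 176.71 = 1,673.38 thousand, so u = 176.71/1,673.38 = 10.56%.
After the change, unemployed and labor force both rise by 24.19 → E = 1,496.67, U = 200.90, labor force = 1,697.57 thousand.
New unemployment rate = 200.90 / 1,697.57 = 11.83%.
Change = 11.83% − 10.56% = +1.27 percentage points.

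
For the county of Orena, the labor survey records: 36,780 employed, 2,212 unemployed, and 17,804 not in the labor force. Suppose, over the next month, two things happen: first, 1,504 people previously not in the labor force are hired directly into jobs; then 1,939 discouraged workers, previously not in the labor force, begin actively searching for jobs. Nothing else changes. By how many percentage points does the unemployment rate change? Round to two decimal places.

Initially, labor force = 36,780 + 2,212 = 38,992, so u = 2,212/38,992 = 5.67%.
After the first change, employed and labor force both rise by 1,504; unemployed unchanged → E = 38,284, U = 2,212, labor force = 40,496.
After the second change, unemployed and labor force both rise by 1,939 → E = 38,284, U = 4,151, labor force = 42,435.
New unemployment rate = 4,151 / 42,435 = 9.78%.
Change = 9.78% − 5.67% = +4.11 percentage points.

The unemployment rate changes by +4.11 percentage points.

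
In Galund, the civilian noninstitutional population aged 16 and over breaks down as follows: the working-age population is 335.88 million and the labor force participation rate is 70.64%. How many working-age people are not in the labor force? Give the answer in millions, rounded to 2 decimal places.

About 98.61 million are not in the labor force.

Share not in the labor force = 1 − 0.7064 = 0.2936.
Not in labor force = 0.2936 × 335.88 ≈ 98.61 million.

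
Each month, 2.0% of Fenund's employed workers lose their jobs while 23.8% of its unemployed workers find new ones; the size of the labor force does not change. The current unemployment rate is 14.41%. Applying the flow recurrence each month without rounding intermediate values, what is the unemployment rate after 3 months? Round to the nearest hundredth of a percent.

With a fixed labor force, u_{t+1} = u_t + s·(1−u_t) − f·u_t = u_t·(1−s−f) + s.
Here 1−s−f = 0.742 and s = 0.020.
u_1 = 0.144100 × 0.742 + 0.020 = 0.126922.
u_2 = 0.126922 × 0.742 + 0.020 = 0.114176.
u_3 = 0.114176 × 0.742 + 0.020 = 0.104719.

Unemployment rate after three months ≈ 10.47%.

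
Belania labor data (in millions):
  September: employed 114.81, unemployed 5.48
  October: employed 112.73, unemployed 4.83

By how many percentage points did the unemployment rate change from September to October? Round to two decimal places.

September: labor force = 114.81 + 5.48 = 120.29; u = 5.48/120.29 = 4.56%.
October: labor force = 112.73 + 4.83 = 117.56; u = 4.83/117.56 = 4.11%.
Change = 4.11% − 4.56% = −0.45 pp.

The unemployment rate changed by −0.45 percentage points.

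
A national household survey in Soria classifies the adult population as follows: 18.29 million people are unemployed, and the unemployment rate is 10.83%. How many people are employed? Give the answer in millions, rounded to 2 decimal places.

About 150.59 million are employed.

Labor force = U / u = 18.29 / 0.1083 ≈ 168.88 million.
Employed = labor force − unemployed = 168.88 − 18.29 = 150.59 million.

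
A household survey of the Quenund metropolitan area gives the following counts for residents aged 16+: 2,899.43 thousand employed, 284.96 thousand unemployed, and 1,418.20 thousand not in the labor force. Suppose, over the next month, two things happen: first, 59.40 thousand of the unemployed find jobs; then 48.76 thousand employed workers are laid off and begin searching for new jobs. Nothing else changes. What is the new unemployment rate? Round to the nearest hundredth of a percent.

New unemployment rate ≈ 8.61%.

Initially, labor force = 2,899.43 + 284.96 = 3,184.39 thousand, so u = 284.96/3,184.39 = 8.95%.
After the first change, unemployed falls and employed rises by 59.40; labor force unchanged → E = 2,958.83, U = 225.56, labor force = 3,184.39 thousand.
After the second change, employed falls and unemployed rises by 48.76; labor force unchanged → E = 2,910.07, U = 274.32, labor force = 3,184.39 thousand.
New unemployment rate = 274.32 / 3,184.39 = 8.61%.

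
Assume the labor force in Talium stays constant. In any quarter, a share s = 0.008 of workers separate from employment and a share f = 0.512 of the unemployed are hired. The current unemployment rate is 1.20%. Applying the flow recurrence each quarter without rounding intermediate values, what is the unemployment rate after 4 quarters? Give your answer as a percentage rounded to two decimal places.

With a fixed labor force, u_{t+1} = u_t + s·(1−u_t) − f·u_t = u_t·(1−s−f) + s.
Here 1−s−f = 0.480 and s = 0.008.
u_1 = 0.012000 × 0.480 + 0.008 = 0.013760.
u_2 = 0.013760 × 0.480 + 0.008 = 0.014605.
u_3 = 0.014605 × 0.480 + 0.008 = 0.015010.
u_4 = 0.015010 × 0.480 + 0.008 = 0.015205.

Unemployment rate after four quarters ≈ 1.52%.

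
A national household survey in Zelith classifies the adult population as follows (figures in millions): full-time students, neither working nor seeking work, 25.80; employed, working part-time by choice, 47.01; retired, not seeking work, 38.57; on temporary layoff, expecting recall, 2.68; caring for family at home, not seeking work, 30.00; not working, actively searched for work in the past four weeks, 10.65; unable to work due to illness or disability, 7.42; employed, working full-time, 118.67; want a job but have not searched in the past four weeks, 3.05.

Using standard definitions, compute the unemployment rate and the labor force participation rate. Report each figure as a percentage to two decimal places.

Unemployment rate ≈ 7.45%; labor force participation rate ≈ 63.06%.

Employed = 47.01 + 118.67 = 165.68 million.
Unemployed = 2.68 + 10.65 = 13.33 million (jobless and actively searching, or on temporary layoff).
Labor force = 165.68 + 13.33 = 179.01 million.
Not in labor force = 25.80 + 38.57 + 30.00 + 7.42 + 3.05 = 104.84 million (those not working and not actively searching are outside the labor force — including those who want a job but have given up searching).
Civilian working-age population = 179.01 + 104.84 = 283.85 million.
Unemployment rate = 13.33 / 179.01 = 7.45%.
Labor force participation rate = 179.01 / 283.85 = 63.06%.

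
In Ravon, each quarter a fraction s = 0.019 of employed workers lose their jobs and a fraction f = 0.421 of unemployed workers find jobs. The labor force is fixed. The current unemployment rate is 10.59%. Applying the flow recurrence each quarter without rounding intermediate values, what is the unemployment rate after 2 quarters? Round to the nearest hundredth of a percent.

With a fixed labor force, u_{t+1} = u_t + s·(1−u_t) − f·u_t = u_t·(1−s−f) + s.
Here 1−s−f = 0.560 and s = 0.019.
u_1 = 0.105900 × 0.560 + 0.019 = 0.078304.
u_2 = 0.078304 × 0.560 + 0.019 = 0.062850.

Unemployment rate after two quarters ≈ 6.29%.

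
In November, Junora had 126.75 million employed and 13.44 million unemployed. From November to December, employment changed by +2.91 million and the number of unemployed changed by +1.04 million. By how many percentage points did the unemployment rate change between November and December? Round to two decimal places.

The unemployment rate changed by +0.46 percentage points.

November: labor force = 126.75 + 13.44 = 140.19; u = 13.44/140.19 = 9.59%.
December: labor force = 129.66 + 14.48 = 144.14; u = 14.48/144.14 = 10.05%.
Change = 10.05% − 9.59% = +0.46 pp.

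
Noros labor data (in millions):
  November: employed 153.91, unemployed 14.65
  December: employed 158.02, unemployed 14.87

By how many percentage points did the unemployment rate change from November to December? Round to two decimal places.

The unemployment rate changed by −0.09 percentage points.

November: labor force = 153.91 + 14.65 = 168.56; u = 14.65/168.56 = 8.69%.
December: labor force = 158.02 + 14.87 = 172.89; u = 14.87/172.89 = 8.60%.
Change = 8.60% − 8.69% = −0.09 pp.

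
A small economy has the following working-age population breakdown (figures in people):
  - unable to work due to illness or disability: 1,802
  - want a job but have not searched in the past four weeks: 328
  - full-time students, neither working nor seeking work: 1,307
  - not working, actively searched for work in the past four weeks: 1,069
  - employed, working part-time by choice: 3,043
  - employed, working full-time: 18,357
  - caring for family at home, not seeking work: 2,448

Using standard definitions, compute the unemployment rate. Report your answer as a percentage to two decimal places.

Unemployment rate ≈ 4.76%.

Employed = 3,043 + 18,357 = 21,400.
Unemployed = 1,069.
Labor force = 21,400 + 1,069 = 22,469.
Unemployment rate = 1,069 / 22,469 = 4.76%.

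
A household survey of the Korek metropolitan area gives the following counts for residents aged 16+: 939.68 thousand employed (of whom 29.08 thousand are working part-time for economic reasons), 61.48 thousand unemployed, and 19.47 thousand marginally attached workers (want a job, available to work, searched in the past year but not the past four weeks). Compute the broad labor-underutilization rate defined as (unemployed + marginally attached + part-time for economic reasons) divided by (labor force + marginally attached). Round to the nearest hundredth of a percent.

Labor force = 939.68 + 61.48 = 1,001.16 thousand.
Numerator = 61.48 + 19.47 + 29.08 = 110.03 thousand.
Denominator = 1,001.16 + 19.47 = 1,020.63 thousand.
Broad rate = 110.03 / 1,020.63 = 10.78%.

Broad underutilization rate ≈ 10.78%.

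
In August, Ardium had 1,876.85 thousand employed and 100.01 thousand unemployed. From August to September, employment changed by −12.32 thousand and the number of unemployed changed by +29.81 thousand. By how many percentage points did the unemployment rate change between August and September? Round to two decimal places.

August: labor force = 1,876.85 + 100.01 = 1,976.86; u = 100.01/1,976.86 = 5.06%.
September: labor force = 1,864.53 + 129.82 = 1,994.35; u = 129.82/1,994.35 = 6.51%.
Change = 6.51% − 5.06% = +1.45 pp.

The unemployment rate changed by +1.45 percentage points.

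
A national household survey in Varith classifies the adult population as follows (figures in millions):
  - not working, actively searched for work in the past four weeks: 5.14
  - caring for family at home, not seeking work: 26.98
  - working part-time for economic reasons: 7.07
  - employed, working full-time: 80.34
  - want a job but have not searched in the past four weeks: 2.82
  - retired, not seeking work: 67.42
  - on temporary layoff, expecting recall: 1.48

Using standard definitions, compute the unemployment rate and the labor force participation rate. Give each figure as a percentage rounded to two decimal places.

Employed = 7.07 + 80.34 = 87.41 million (anyone who worked, including part-time for economic reasons, counts as employed).
Unemployed = 5.14 + 1.48 = 6.62 million (jobless and actively searching, or on temporary layoff).
Labor force = 87.41 + 6.62 = 94.03 million.
Not in labor force = 26.98 + 2.82 + 67.42 = 97.22 million (those not working and not actively searching are outside the labor force — including those who want a job but have given up searching).
Civilian working-age population = 94.03 + 97.22 = 191.25 million.
Unemployment rate = 6.62 / 94.03 = 7.04%.
Labor force participation rate = 94.03 / 191.25 = 49.17%.

Unemployment rate ≈ 7.04%; labor force participation rate ≈ 49.17%.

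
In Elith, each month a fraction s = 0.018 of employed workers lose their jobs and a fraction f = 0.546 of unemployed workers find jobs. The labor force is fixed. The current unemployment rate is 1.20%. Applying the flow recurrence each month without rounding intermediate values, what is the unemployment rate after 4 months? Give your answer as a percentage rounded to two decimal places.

With a fixed labor force, u_{t+1} = u_t + s·(1−u_t) − f·u_t = u_t·(1−s−f) + s.
Here 1−s−f = 0.436 and s = 0.018.
u_1 = 0.012000 × 0.436 + 0.018 = 0.023232.
u_2 = 0.023232 × 0.436 + 0.018 = 0.028129.
u_3 = 0.028129 × 0.436 + 0.018 = 0.030264.
u_4 = 0.030264 × 0.436 + 0.018 = 0.031195.

Unemployment rate after four months ≈ 3.12%.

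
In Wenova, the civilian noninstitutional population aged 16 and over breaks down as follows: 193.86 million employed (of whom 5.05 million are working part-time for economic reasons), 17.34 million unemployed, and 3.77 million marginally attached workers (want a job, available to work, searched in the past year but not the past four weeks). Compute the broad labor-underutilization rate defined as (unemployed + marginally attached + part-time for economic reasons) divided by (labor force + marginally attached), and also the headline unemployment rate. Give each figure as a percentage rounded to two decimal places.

Labor force = 193.86 + 17.34 = 211.20 million.
Numerator = 17.34 + 3.77 + 5.05 = 26.16 million.
Denominator = 211.20 + 3.77 = 214.97 million.
Broad rate = 26.16 / 214.97 = 12.17%.
Headline unemployment rate = 17.34 / 211.20 = 8.21%.

Broad underutilization rate ≈ 12.17%; headline unemployment rate ≈ 8.21%.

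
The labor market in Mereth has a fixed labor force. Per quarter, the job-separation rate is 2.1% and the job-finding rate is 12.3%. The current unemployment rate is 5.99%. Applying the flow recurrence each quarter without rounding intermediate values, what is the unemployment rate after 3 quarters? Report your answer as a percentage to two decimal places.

With a fixed labor force, u_{t+1} = u_t + s·(1−u_t) − f·u_t = u_t·(1−s−f) + s.
Here 1−s−f = 0.856 and s = 0.021.
u_1 = 0.059900 × 0.856 + 0.021 = 0.072274.
u_2 = 0.072274 × 0.856 + 0.021 = 0.082867.
u_3 = 0.082867 × 0.856 + 0.021 = 0.091934.

Unemployment rate after three quarters ≈ 9.19%.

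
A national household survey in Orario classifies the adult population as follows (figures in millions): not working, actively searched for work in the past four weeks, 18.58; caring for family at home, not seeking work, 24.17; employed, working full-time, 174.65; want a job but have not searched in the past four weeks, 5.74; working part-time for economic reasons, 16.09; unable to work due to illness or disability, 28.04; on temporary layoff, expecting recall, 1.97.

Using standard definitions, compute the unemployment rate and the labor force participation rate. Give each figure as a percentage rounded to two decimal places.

Employed = 174.65 + 16.09 = 190.74 million (anyone who worked, including part-time for economic reasons, counts as employed).
Unemployed = 18.58 + 1.97 = 20.55 million (jobless and actively searching, or on temporary layoff).
Labor force = 190.74 + 20.55 = 211.29 million.
Not in labor force = 24.17 + 5.74 + 28.04 = 57.95 million (those not working and not actively searching are outside the labor force — including those who want a job but have given up searching).
Civilian working-age population = 211.29 + 57.95 = 269.24 million.
Unemployment rate = 20.55 / 211.29 = 9.73%.
Labor force participation rate = 211.29 / 269.24 = 78.48%.

Unemployment rate ≈ 9.73%; labor force participation rate ≈ 78.48%.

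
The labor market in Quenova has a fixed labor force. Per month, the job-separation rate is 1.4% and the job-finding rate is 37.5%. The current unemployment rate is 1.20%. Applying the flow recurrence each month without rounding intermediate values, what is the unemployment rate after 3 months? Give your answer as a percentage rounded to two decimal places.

With a fixed labor force, u_{t+1} = u_t + s·(1−u_t) − f·u_t = u_t·(1−s−f) + s.
Here 1−s−f = 0.611 and s = 0.014.
u_1 = 0.012000 × 0.611 + 0.014 = 0.021332.
u_2 = 0.021332 × 0.611 + 0.014 = 0.027034.
u_3 = 0.027034 × 0.611 + 0.014 = 0.030518.

Unemployment rate after three months ≈ 3.05%.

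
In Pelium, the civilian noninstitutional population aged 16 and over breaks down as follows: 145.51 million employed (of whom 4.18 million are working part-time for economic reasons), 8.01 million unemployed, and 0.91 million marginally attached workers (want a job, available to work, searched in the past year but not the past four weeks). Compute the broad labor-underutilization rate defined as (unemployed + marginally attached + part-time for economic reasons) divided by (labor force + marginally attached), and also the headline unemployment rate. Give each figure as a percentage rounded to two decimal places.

Broad underutilization rate ≈ 8.48%; headline unemployment rate ≈ 5.22%.

Labor force = 145.51 + 8.01 = 153.52 million.
Numerator = 8.01 + 0.91 + 4.18 = 13.10 million.
Denominator = 153.52 + 0.91 = 154.43 million.
Broad rate = 13.10 / 154.43 = 8.48%.
Headline unemployment rate = 8.01 / 153.52 = 5.22%.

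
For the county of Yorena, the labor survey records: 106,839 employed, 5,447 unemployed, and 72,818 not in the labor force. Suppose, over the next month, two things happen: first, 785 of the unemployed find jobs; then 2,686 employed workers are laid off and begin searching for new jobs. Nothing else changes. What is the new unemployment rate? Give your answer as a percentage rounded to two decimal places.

New unemployment rate ≈ 6.54%.

Initially, labor force = 106,839 + 5,447 = 112,286, so u = 5,447/112,286 = 4.85%.
After the first change, unemployed falls and employed rises by 785; labor force unchanged → E = 107,624, U = 4,662, labor force = 112,286.
After the second change, employed falls and unemployed rises by 2,686; labor force unchanged → E = 104,938, U = 7,348, labor force = 112,286.
New unemployment rate = 7,348 / 112,286 = 6.54%.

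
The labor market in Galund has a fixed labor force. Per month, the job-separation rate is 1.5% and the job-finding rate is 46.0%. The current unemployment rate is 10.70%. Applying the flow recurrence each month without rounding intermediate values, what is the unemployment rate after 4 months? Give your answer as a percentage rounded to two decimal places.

With a fixed labor force, u_{t+1} = u_t + s·(1−u_t) − f·u_t = u_t·(1−s−f) + s.
Here 1−s−f = 0.525 and s = 0.015.
u_1 = 0.107000 × 0.525 + 0.015 = 0.071175.
u_2 = 0.071175 × 0.525 + 0.015 = 0.052367.
u_3 = 0.052367 × 0.525 + 0.015 = 0.042493.
u_4 = 0.042493 × 0.525 + 0.015 = 0.037309.

Unemployment rate after four months ≈ 3.73%.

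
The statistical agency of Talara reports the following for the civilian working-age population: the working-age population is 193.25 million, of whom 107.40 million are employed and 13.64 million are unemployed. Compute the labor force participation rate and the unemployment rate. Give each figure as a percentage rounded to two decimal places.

Labor force participation rate ≈ 62.63%; unemployment rate ≈ 11.27%.

Labor force = employed + unemployed = 107.40 + 13.64 = 121.04 million.
Unemployment rate = 13.64 / 121.04 = 11.27%.
Labor force participation rate = 121.04 / 193.25 = 62.63%.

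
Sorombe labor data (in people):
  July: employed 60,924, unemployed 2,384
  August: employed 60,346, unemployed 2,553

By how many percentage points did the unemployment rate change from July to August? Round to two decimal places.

The unemployment rate changed by +0.29 percentage points.

July: labor force = 60,924 + 2,384 = 63,308; u = 2,384/63,308 = 3.77%.
August: labor force = 60,346 + 2,553 = 62,899; u = 2,553/62,899 = 4.06%.
Change = 4.06% − 3.77% = +0.29 pp.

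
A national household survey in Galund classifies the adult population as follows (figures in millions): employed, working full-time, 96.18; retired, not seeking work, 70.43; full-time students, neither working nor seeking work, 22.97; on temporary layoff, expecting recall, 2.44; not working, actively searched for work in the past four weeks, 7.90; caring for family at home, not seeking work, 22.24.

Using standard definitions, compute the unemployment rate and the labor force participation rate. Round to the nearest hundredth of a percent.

Employed = 96.18 million.
Unemployed = 2.44 + 7.90 = 10.34 million (jobless and actively searching, or on temporary layoff).
Labor force = 96.18 + 10.34 = 106.52 million.
Not in labor force = 70.43 + 22.97 + 22.24 = 115.64 million (those not working and not actively searching are outside the labor force).
Civilian working-age population = 106.52 + 115.64 = 222.16 million.
Unemployment rate = 10.34 / 106.52 = 9.71%.
Labor force participation rate = 106.52 / 222.16 = 47.95%.

Unemployment rate ≈ 9.71%; labor force participation rate ≈ 47.95%.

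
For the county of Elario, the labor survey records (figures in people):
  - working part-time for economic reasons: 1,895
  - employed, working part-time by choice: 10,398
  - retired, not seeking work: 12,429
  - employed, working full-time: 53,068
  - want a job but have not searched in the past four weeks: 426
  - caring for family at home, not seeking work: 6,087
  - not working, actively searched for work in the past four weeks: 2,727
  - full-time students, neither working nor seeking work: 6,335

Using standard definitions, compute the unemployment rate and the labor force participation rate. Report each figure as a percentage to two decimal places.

Unemployment rate ≈ 4.01%; labor force participation rate ≈ 72.93%.

Employed = 1,895 + 10,398 + 53,068 = 65,361 (anyone who worked, including part-time for economic reasons, counts as employed).
Unemployed = 2,727.
Labor force = 65,361 + 2,727 = 68,088.
Not in labor force = 12,429 + 426 + 6,087 + 6,335 = 25,277 (those not working and not actively searching are outside the labor force — including those who want a job but have given up searching).
Civilian working-age population = 68,088 + 25,277 = 93,365.
Unemployment rate = 2,727 / 68,088 = 4.01%.
Labor force participation rate = 68,088 / 93,365 = 72.93%.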